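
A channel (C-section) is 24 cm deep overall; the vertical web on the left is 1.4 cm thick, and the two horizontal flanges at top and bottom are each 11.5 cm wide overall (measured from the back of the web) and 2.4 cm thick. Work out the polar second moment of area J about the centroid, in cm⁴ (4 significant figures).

J ≈ 8365 cm⁴

Decompose the section into non-overlapping parts with the origin at the bottom-left of its bounding rectangle.
Web: 1.4 × 24, A = 33.6 cm², y = 12 cm, Ī = 1612.8 cm⁴.
Top flange (beyond web): 10.1 × 2.4, A = 24.24 cm², y = 22.8 cm, Ī = 11.6352 cm⁴.
Bottom flange (beyond web): 10.1 × 2.4, A = 24.24 cm², y = 1.2 cm, Ī = 11.6352 cm⁴.
By symmetry the centroid is at mid-height, ȳ = 12 cm.
Transfer each piece to the centroidal x-axis using Ī + A·d² with d = y − 12:
  web: d = 0 cm → contributes +1612.8 cm⁴
  top flange (beyond web): d = 10.8 cm → contributes +2838.99 cm⁴
  bottom flange (beyond web): d = -10.8 cm → contributes +2838.99 cm⁴
Total I = 7290.78 cm⁴.
For the y-axis: x̄ = 4.0962 cm.
Repeating about the centroidal y-axis gives I_y = 1073.75 cm⁴.
Polar second moment: J = I_x + I_y = 8364.53 cm⁴.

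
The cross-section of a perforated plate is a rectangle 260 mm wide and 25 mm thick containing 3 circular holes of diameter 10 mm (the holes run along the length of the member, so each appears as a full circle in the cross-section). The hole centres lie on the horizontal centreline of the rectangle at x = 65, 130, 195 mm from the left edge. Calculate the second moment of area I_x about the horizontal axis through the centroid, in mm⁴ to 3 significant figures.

Decompose the section into non-overlapping parts with the origin at the bottom-left of its bounding rectangle.
Plate: 260 × 25, A = 6 500 mm², y = 12.5 mm, Ī = 338 542 mm⁴.
Hole 1 (subtracted): ⌀10, A = 78.54 mm², y = 12.5 mm, Ī = 490.87 mm⁴.
Hole 2 (subtracted): ⌀10, A = 78.54 mm², y = 12.5 mm, Ī = 490.87 mm⁴.
Hole 3 (subtracted): ⌀10, A = 78.54 mm², y = 12.5 mm, Ī = 490.87 mm⁴.
By symmetry the centroid is at mid-height, ȳ = 12.5 mm.
All pieces are centred on the horizontal axis through the centroid, so I = ΣĪ (holes subtracted) = 337 069 mm⁴.

I_x ≈ 3.37 × 10⁵ mm⁴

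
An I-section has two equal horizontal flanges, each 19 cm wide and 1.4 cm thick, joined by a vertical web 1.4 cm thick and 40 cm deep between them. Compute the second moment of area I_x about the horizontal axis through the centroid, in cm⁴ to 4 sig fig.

I_x ≈ 3.027 × 10⁴ cm⁴

Decompose the section into non-overlapping parts with the origin at the bottom-left of its bounding rectangle.
Bottom flange: 19 × 1.4, A = 26.6 cm², y = 0.7 cm, Ī = 4.34467 cm⁴.
Web: 1.4 × 40, A = 56 cm², y = 21.4 cm, Ī = 7466.67 cm⁴.
Top flange: 19 × 1.4, A = 26.6 cm², y = 42.1 cm, Ī = 4.34467 cm⁴.
By symmetry the centroid is at mid-height, ȳ = 21.4 cm.
Transfer each piece to the horizontal axis through the centroid using Ī + A·d² with d = y − 21.4:
  bottom flange: d = -20.7 cm → contributes +11402.2 cm⁴
  web: d = 0 cm → contributes +7466.67 cm⁴
  top flange: d = 20.7 cm → contributes +11402.2 cm⁴
Total I = 30 271 cm⁴.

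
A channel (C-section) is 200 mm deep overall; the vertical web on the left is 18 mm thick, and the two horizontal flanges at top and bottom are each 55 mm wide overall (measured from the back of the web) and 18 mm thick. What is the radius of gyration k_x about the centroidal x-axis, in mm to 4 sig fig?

Break the section into simple shapes (no overlaps), measuring from the bottom-left corner of the bounding box.
Web: 18 × 200, A = 3 600 mm², y = 100 mm, Ī = 12 000 000 mm⁴.
Top flange (beyond web): 37 × 18, A = 666 mm², y = 191 mm, Ī = 17 982 mm⁴.
Bottom flange (beyond web): 37 × 18, A = 666 mm², y = 9 mm, Ī = 17 982 mm⁴.
By symmetry the centroid is at mid-height, ȳ = 100 mm.
Transfer each piece to the centroidal x-axis using Ī + A·d² with d = y − 100:
  web: d = 0 mm → contributes +12 000 000 mm⁴
  top flange (beyond web): d = 91 mm → contributes +5 533 128 mm⁴
  bottom flange (beyond web): d = -91 mm → contributes +5 533 128 mm⁴
Total I = 23 066 256 mm⁴.
Radius of gyration: k = √(I/A) = √(23 066 256 / 4 932) = 68.3875 mm.

k_x ≈ 68.39 mm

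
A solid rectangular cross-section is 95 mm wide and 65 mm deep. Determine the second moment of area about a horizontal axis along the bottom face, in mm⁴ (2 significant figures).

I_base ≈ 8.7 × 10⁶ mm⁴

The section: 95 × 65, A = 6 175 mm², y = 32.5 mm, Ī = 2 174 115 mm⁴.
Transfer it to a horizontal axis along the bottom face using Ī + A·d² with d = y − 0:
  the section: d = 32.5 mm → contributes +8 696 458 mm⁴
Total I = 8 696 458 mm⁴.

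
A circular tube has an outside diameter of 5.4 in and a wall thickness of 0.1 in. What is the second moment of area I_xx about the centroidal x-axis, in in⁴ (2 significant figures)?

I_xx ≈ 5.8 in⁴

Decompose the section into non-overlapping parts with the origin at the bottom-left of its bounding rectangle.
Outer circle: ⌀5.4, A = 22.9 in², y = 2.7 in, Ī = 41.74 in⁴.
Bore (subtracted): ⌀5.2, A = 21.24 in², y = 2.7 in, Ī = 35.89 in⁴.
By symmetry the centroid is at mid-height, ȳ = 2.7 in.
All pieces are centred on the centroidal x-axis, so I = ΣĪ (holes subtracted) = 5.848 in⁴.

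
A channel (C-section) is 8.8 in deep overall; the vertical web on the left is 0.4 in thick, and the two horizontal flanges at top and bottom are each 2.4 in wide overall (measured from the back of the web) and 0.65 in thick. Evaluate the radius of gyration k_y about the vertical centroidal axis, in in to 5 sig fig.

k_y ≈ 0.70792 in

Break the section into simple shapes (no overlaps), measuring from the bottom-left corner of the bounding box.
Web: 0.4 × 8.8, A = 3.52 in², x = 0.2 in, Ī = 0.04693333 in⁴.
Top flange (beyond web): 2 × 0.65, A = 1.3 in², x = 1.4 in, Ī = 0.4333333 in⁴.
Bottom flange (beyond web): 2 × 0.65, A = 1.3 in², x = 1.4 in, Ī = 0.4333333 in⁴.
Centroid: x̄ = ΣA·x / ΣA = 0.7098039 in.
Transfer each piece to the vertical centroidal axis using Ī + A·d² with d = x − 0.7098039:
  web: d = -0.5098039 in → contributes +0.9617815 in⁴
  top flange (beyond web): d = 0.6901961 in → contributes +1.052615 in⁴
  bottom flange (beyond web): d = 0.6901961 in → contributes +1.052615 in⁴
Total I = 3.067012 in⁴.
Radius of gyration: k = √(I/A) = √(3.067012 / 6.12) = 0.7079165 in.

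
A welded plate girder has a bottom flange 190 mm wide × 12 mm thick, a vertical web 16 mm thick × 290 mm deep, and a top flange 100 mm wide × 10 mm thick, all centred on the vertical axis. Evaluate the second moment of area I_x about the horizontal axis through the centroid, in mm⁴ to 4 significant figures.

I_x ≈ 1.023 × 10⁸ mm⁴

Split into non-overlapping primitives; take the origin at the lower-left of the bounding box.
Bottom plate: 190 × 12, A = 2 280 mm², y = 6 mm, Ī = 27 360 mm⁴.
Web plate: 16 × 290, A = 4 640 mm², y = 157 mm, Ī = 32 518 667 mm⁴.
Top plate: 100 × 10, A = 1 000 mm², y = 307 mm, Ī = 8333.33 mm⁴.
Centroid: ȳ = ΣA·y / ΣA = 132.47 mm.
Transfer each piece to the horizontal axis through the centroid using Ī + A·d² with d = y − 132.47:
  bottom plate: d = -126.47 mm → contributes +36 495 012 mm⁴
  web plate: d = 24.5303 mm → contributes +35 310 721 mm⁴
  top plate: d = 174.53 mm → contributes +30 469 160 mm⁴
Total I = 102 274 893 mm⁴.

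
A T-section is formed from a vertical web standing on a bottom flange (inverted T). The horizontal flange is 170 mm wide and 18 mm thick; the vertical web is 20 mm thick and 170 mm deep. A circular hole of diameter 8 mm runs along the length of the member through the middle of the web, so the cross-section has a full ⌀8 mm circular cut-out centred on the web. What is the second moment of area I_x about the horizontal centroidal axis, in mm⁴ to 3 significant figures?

Decompose the section into non-overlapping parts with the origin at the bottom-left of its bounding rectangle.
Flange: 170 × 18, A = 3 060 mm², y = 9 mm, Ī = 82 620 mm⁴.
Web: 20 × 170, A = 3 400 mm², y = 103 mm, Ī = 8 188 333 mm⁴.
Hole (subtracted): ⌀8, A = 50.265 mm², y = 103 mm, Ī = 201.06 mm⁴.
Centroid: ȳ = ΣA·y / ΣA = 58.125 mm.
Transfer each piece to the horizontal centroidal axis using Ī + A·d² with d = y − 58.125:
  flange: d = -49.125 mm → contributes +7 467 064 mm⁴
  web: d = 44.875 mm → contributes +15 035 287 mm⁴
  hole: d = 44.875 mm → contributes −101 426 mm⁴
Total I = 22 400 925 mm⁴.

I_x ≈ 2.24 × 10⁷ mm⁴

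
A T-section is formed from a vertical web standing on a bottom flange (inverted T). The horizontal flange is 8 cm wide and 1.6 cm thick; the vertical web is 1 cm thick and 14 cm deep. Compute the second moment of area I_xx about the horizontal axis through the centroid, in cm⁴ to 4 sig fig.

Decompose the section into non-overlapping parts with the origin at the bottom-left of its bounding rectangle.
Flange: 8 × 1.6, A = 12.8 cm², y = 0.8 cm, Ī = 2.73067 cm⁴.
Web: 1 × 14, A = 14 cm², y = 8.6 cm, Ī = 228.667 cm⁴.
Centroid: ȳ = ΣA·y / ΣA = 4.87463 cm.
Transfer each piece to the horizontal axis through the centroid using Ī + A·d² with d = y − 4.87463:
  flange: d = -4.07463 cm → contributes +215.244 cm⁴
  web: d = 3.72537 cm → contributes +422.964 cm⁴
Total I = 638.208 cm⁴.

I_xx ≈ 638.2 cm⁴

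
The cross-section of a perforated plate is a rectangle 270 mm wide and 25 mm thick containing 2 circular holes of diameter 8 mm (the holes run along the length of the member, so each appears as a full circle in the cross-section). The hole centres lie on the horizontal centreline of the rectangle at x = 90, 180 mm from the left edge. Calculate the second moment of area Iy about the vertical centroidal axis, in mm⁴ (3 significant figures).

Break the section into simple shapes (no overlaps), measuring from the bottom-left corner of the bounding box.
Plate: 270 × 25, A = 6 750 mm², x = 135 mm, Ī = 41 006 250 mm⁴.
Hole 1 (subtracted): ⌀8, A = 50.265 mm², x = 90 mm, Ī = 201.06 mm⁴.
Hole 2 (subtracted): ⌀8, A = 50.265 mm², x = 180 mm, Ī = 201.06 mm⁴.
By symmetry the centroid is at mid-width, x̄ = 135 mm.
Transfer each piece to the vertical centroidal axis using Ī + A·d² with d = x − 135:
  plate: d = 0 mm → contributes +41 006 250 mm⁴
  hole 1: d = -45 mm → contributes −101 989 mm⁴
  hole 2: d = 45 mm → contributes −101 989 mm⁴
Total I = 40 802 273 mm⁴.

Iy ≈ 4.08 × 10⁷ mm⁴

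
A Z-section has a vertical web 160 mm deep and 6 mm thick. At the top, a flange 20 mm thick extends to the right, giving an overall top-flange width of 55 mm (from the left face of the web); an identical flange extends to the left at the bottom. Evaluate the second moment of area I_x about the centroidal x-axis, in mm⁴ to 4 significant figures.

I_x ≈ 1.172 × 10⁷ mm⁴

Break the section into simple shapes (no overlaps), measuring from the bottom-left corner of the bounding box.
Web: 6 × 160, A = 960 mm², y = 80 mm, Ī = 2 048 000 mm⁴.
Top flange (beyond web): 49 × 20, A = 980 mm², y = 150 mm, Ī = 32666.7 mm⁴.
Bottom flange (beyond web): 49 × 20, A = 980 mm², y = 10 mm, Ī = 32666.7 mm⁴.
Centroid: ȳ = ΣA·y / ΣA = 80 mm.
Transfer each piece to the centroidal x-axis using Ī + A·d² with d = y − 80:
  web: d = 0 mm → contributes +2 048 000 mm⁴
  top flange (beyond web): d = 70 mm → contributes +4 834 667 mm⁴
  bottom flange (beyond web): d = -70 mm → contributes +4 834 667 mm⁴
Total I = 11 717 333 mm⁴.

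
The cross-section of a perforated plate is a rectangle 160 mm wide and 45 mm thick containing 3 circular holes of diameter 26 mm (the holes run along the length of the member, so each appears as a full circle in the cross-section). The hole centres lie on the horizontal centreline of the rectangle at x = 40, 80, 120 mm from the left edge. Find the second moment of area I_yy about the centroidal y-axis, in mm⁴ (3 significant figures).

I_yy ≈ 1.36 × 10⁷ mm⁴

Break the section into simple shapes (no overlaps), measuring from the bottom-left corner of the bounding box.
Plate: 160 × 45, A = 7 200 mm², x = 80 mm, Ī = 15 360 000 mm⁴.
Hole 1 (subtracted): ⌀26, A = 530.93 mm², x = 40 mm, Ī = 22 432 mm⁴.
Hole 2 (subtracted): ⌀26, A = 530.93 mm², x = 80 mm, Ī = 22 432 mm⁴.
Hole 3 (subtracted): ⌀26, A = 530.93 mm², x = 120 mm, Ī = 22 432 mm⁴.
By symmetry the centroid is at mid-width, x̄ = 80 mm.
Transfer each piece to the centroidal y-axis using Ī + A·d² with d = x − 80:
  plate: d = 0 mm → contributes +15 360 000 mm⁴
  hole 1: d = -40 mm → contributes −871 918 mm⁴
  hole 2: d = 0 mm → contributes −22 432 mm⁴
  hole 3: d = 40 mm → contributes −871 918 mm⁴
Total I = 13 593 731 mm⁴.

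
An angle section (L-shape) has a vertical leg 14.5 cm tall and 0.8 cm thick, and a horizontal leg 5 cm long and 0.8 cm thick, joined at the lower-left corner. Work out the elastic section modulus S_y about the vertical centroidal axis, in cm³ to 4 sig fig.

S_y ≈ 5.408 cm³

Decompose the section into non-overlapping parts with the origin at the bottom-left of its bounding rectangle.
Vertical leg: 0.8 × 14.5, A = 11.6 cm², x = 0.4 cm, Ī = 0.618667 cm⁴.
Horizontal leg (remainder): 4.2 × 0.8, A = 3.36 cm², x = 2.9 cm, Ī = 4.9392 cm⁴.
Centroid: x̄ = ΣA·x / ΣA = 0.961497 cm.
Transfer each piece to the vertical centroidal axis using Ī + A·d² with d = x − 0.961497:
  vertical leg: d = -0.561497 cm → contributes +4.27591 cm⁴
  horizontal leg (remainder): d = 1.9385 cm → contributes +17.5654 cm⁴
Total I = 21.8413 cm⁴.
Extreme fibre distance c = 4.0385 cm; S = I/c = 5.40826 cm³.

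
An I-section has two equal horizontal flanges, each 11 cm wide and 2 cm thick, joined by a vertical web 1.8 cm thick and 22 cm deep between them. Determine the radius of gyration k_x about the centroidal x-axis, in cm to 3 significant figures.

Split into non-overlapping primitives; take the origin at the lower-left of the bounding box.
Bottom flange: 11 × 2, A = 22 cm², y = 1 cm, Ī = 7.3333 cm⁴.
Web: 1.8 × 22, A = 39.6 cm², y = 13 cm, Ī = 1597.2 cm⁴.
Top flange: 11 × 2, A = 22 cm², y = 25 cm, Ī = 7.3333 cm⁴.
By symmetry the centroid is at mid-height, ȳ = 13 cm.
Transfer each piece to the centroidal x-axis using Ī + A·d² with d = y − 13:
  bottom flange: d = -12 cm → contributes +3175.3 cm⁴
  web: d = 0 cm → contributes +1597.2 cm⁴
  top flange: d = 12 cm → contributes +3175.3 cm⁴
Total I = 7947.9 cm⁴.
Radius of gyration: k = √(I/A) = √(7947.9 / 83.6) = 9.7504 cm.

k_x ≈ 9.75 cm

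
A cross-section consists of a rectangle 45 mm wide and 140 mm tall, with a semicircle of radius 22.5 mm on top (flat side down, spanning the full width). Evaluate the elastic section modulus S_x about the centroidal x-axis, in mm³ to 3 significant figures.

S_x ≈ 1.77 × 10⁵ mm³

Decompose the section into non-overlapping parts with the origin at the bottom-left of its bounding rectangle.
Rectangular body: 45 × 140, A = 6 300 mm², y = 70 mm, Ī = 10 290 000 mm⁴.
Semicircular cap: semicircle r = 22.5, A = 795.22 mm², y = 149.55 mm, Ī = 28 130 mm⁴.
Centroid: ȳ = ΣA·y / ΣA = 78.916 mm.
Transfer each piece to the centroidal x-axis using Ī + A·d² with d = y − 78.916:
  rectangular body: d = -8.9157 mm → contributes +10 790 786 mm⁴
  semicircular cap: d = 70.634 mm → contributes +3 995 543 mm⁴
Total I = 14 786 329 mm⁴.
Extreme fibre distance c = 83.584 mm; S = I/c = 176 903 mm³.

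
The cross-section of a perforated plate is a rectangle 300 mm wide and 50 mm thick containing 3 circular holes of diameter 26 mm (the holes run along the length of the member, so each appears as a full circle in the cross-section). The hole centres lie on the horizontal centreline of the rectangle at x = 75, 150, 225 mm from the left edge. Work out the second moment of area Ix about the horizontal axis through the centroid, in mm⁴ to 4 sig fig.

Decompose the section into non-overlapping parts with the origin at the bottom-left of its bounding rectangle.
Plate: 300 × 50, A = 15 000 mm², y = 25 mm, Ī = 3 125 000 mm⁴.
Hole 1 (subtracted): ⌀26, A = 530.929 mm², y = 25 mm, Ī = 22431.8 mm⁴.
Hole 2 (subtracted): ⌀26, A = 530.929 mm², y = 25 mm, Ī = 22431.8 mm⁴.
Hole 3 (subtracted): ⌀26, A = 530.929 mm², y = 25 mm, Ī = 22431.8 mm⁴.
By symmetry the centroid is at mid-height, ȳ = 25 mm.
All pieces are centred on the horizontal axis through the centroid, so I = ΣĪ (holes subtracted) = 3 057 705 mm⁴.

Ix ≈ 3.058 × 10⁶ mm⁴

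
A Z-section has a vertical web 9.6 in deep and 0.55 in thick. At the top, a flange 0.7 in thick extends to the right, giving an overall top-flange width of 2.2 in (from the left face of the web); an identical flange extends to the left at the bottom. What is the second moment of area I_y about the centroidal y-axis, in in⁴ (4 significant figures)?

Treat the section as a set of non-overlapping primitives; coordinates are from the bounding-box lower-left.
Web: 0.55 × 9.6, A = 5.28 in², x = 1.925 in, Ī = 0.1331 in⁴.
Top flange (beyond web): 1.65 × 0.7, A = 1.155 in², x = 3.025 in, Ī = 0.262041 in⁴.
Bottom flange (beyond web): 1.65 × 0.7, A = 1.155 in², x = 0.825 in, Ī = 0.262041 in⁴.
Centroid: x̄ = ΣA·x / ΣA = 1.925 in.
Transfer each piece to the centroidal y-axis using Ī + A·d² with d = x − 1.925:
  web: d = 0 in → contributes +0.1331 in⁴
  top flange (beyond web): d = 1.1 in → contributes +1.65959 in⁴
  bottom flange (beyond web): d = -1.1 in → contributes +1.65959 in⁴
Total I = 3.45228 in⁴.

I_y ≈ 3.452 in⁴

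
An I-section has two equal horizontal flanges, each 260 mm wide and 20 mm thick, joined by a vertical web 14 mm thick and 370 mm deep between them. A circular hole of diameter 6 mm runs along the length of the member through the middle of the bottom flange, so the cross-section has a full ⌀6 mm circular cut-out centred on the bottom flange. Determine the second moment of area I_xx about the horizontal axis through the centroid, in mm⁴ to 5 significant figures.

Break the section into simple shapes (no overlaps), measuring from the bottom-left corner of the bounding box.
Bottom flange: 260 × 20, A = 5 200 mm², y = 10 mm, Ī = 173333.3 mm⁴.
Web: 14 × 370, A = 5 180 mm², y = 205 mm, Ī = 59 095 167 mm⁴.
Top flange: 260 × 20, A = 5 200 mm², y = 400 mm, Ī = 173333.3 mm⁴.
Hole (subtracted): ⌀6, A = 28.27433 mm², y = 10 mm, Ī = 63.61725 mm⁴.
Centroid: ȳ = ΣA·y / ΣA = 205.3545 mm.
Transfer each piece to the horizontal axis through the centroid using Ī + A·d² with d = y − 205.3545:
  bottom flange: d = -195.3545 mm → contributes +198 622 966 mm⁴
  web: d = -0.3545263 mm → contributes +59 095 818 mm⁴
  top flange: d = 194.6455 mm → contributes +197 185 008 mm⁴
  hole: d = -195.3545 mm → contributes −1 079 108 mm⁴
Total I = 453 824 683 mm⁴.

I_xx ≈ 4.5382 × 10⁸ mm⁴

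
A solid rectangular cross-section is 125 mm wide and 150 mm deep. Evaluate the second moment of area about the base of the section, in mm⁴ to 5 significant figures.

I_base ≈ 1.4063 × 10⁸ mm⁴

The section: 125 × 150, A = 18 750 mm², y = 75 mm, Ī = 35 156 250 mm⁴.
Transfer it to the base of the section using Ī + A·d² with d = y − 0:
  the section: d = 75 mm → contributes +140 625 000 mm⁴
Total I = 140 625 000 mm⁴.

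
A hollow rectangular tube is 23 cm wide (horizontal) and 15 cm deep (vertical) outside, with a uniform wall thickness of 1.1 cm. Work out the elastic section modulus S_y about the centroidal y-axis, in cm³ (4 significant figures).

Decompose the section into non-overlapping parts with the origin at the bottom-left of its bounding rectangle.
Outer rectangle: 23 × 15, A = 345 cm², x = 11.5 cm, Ī = 15208.8 cm⁴.
Inner void (subtracted): 20.8 × 12.8, A = 266.24 cm², x = 11.5 cm, Ī = 9598.84 cm⁴.
By symmetry the centroid is at mid-width, x̄ = 11.5 cm.
All pieces are centred on the centroidal y-axis, so I = ΣĪ (holes subtracted) = 5609.91 cm⁴.
Extreme fibre distance c = 11.5 cm; S = I/c = 487.818 cm³.

S_y ≈ 487.8 cm³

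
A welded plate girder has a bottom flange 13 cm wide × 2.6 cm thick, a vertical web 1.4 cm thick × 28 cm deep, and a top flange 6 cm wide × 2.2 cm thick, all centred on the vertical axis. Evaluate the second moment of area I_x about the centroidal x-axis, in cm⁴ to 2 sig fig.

I_x ≈ 1.2 × 10⁴ cm⁴

Decompose the section into non-overlapping parts with the origin at the bottom-left of its bounding rectangle.
Bottom plate: 13 × 2.6, A = 33.8 cm², y = 1.3 cm, Ī = 19.04 cm⁴.
Web plate: 1.4 × 28, A = 39.2 cm², y = 16.6 cm, Ī = 2 561 cm⁴.
Top plate: 6 × 2.2, A = 13.2 cm², y = 31.7 cm, Ī = 5.324 cm⁴.
Centroid: ȳ = ΣA·y / ΣA = 12.91 cm.
Transfer each piece to the centroidal x-axis using Ī + A·d² with d = y − 12.91:
  bottom plate: d = -11.61 cm → contributes +4 577 cm⁴
  web plate: d = 3.687 cm → contributes +3 094 cm⁴
  top plate: d = 18.79 cm → contributes +4 664 cm⁴
Total I = 12 336 cm⁴.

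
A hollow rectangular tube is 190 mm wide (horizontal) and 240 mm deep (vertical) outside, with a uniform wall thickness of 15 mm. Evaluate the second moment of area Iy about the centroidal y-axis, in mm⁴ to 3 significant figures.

Treat the section as a set of non-overlapping primitives; coordinates are from the bounding-box lower-left.
Outer rectangle: 190 × 240, A = 45 600 mm², x = 95 mm, Ī = 137 180 000 mm⁴.
Inner void (subtracted): 160 × 210, A = 33 600 mm², x = 95 mm, Ī = 71 680 000 mm⁴.
By symmetry the centroid is at mid-width, x̄ = 95 mm.
All pieces are centred on the centroidal y-axis, so I = ΣĪ (holes subtracted) = 65 500 000 mm⁴.

Iy ≈ 6.55 × 10⁷ mm⁴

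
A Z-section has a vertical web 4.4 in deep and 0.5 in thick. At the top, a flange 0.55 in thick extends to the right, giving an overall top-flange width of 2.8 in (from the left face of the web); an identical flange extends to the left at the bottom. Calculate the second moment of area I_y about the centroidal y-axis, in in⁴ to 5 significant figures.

Break the section into simple shapes (no overlaps), measuring from the bottom-left corner of the bounding box.
Web: 0.5 × 4.4, A = 2.2 in², x = 2.55 in, Ī = 0.04583333 in⁴.
Top flange (beyond web): 2.3 × 0.55, A = 1.265 in², x = 3.95 in, Ī = 0.5576542 in⁴.
Bottom flange (beyond web): 2.3 × 0.55, A = 1.265 in², x = 1.15 in, Ī = 0.5576542 in⁴.
Centroid: x̄ = ΣA·x / ΣA = 2.55 in.
Transfer each piece to the centroidal y-axis using Ī + A·d² with d = x − 2.55:
  web: d = 0 in → contributes +0.04583333 in⁴
  top flange (beyond web): d = 1.4 in → contributes +3.037054 in⁴
  bottom flange (beyond web): d = -1.4 in → contributes +3.037054 in⁴
Total I = 6.119942 in⁴.

I_y ≈ 6.1199 in⁴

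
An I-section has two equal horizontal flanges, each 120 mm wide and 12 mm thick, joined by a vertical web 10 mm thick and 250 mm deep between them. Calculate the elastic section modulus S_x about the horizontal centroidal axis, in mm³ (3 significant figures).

Split into non-overlapping primitives; take the origin at the lower-left of the bounding box.
Bottom flange: 120 × 12, A = 1 440 mm², y = 6 mm, Ī = 17 280 mm⁴.
Web: 10 × 250, A = 2 500 mm², y = 137 mm, Ī = 13 020 833 mm⁴.
Top flange: 120 × 12, A = 1 440 mm², y = 268 mm, Ī = 17 280 mm⁴.
By symmetry the centroid is at mid-height, ȳ = 137 mm.
Transfer each piece to the horizontal centroidal axis using Ī + A·d² with d = y − 137:
  bottom flange: d = -131 mm → contributes +24 729 120 mm⁴
  web: d = 0 mm → contributes +13 020 833 mm⁴
  top flange: d = 131 mm → contributes +24 729 120 mm⁴
Total I = 62 479 073 mm⁴.
Extreme fibre distance c = 137 mm; S = I/c = 456 052 mm³.

S_x ≈ 4.56 × 10⁵ mm³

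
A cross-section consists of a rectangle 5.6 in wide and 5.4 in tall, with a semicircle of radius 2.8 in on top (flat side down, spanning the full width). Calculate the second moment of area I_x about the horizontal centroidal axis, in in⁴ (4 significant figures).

Break the section into simple shapes (no overlaps), measuring from the bottom-left corner of the bounding box.
Rectangular body: 5.6 × 5.4, A = 30.24 in², y = 2.7 in, Ī = 73.4832 in⁴.
Semicircular cap: semicircle r = 2.8, A = 12.315 in², y = 6.58836 in, Ī = 6.74628 in⁴.
Centroid: ȳ = ΣA·y / ΣA = 3.82526 in.
Transfer each piece to the horizontal centroidal axis using Ī + A·d² with d = y − 3.82526:
  rectangular body: d = -1.12526 in → contributes +111.773 in⁴
  semicircular cap: d = 2.7631 in → contributes +100.768 in⁴
Total I = 212.541 in⁴.

I_x ≈ 212.5 in⁴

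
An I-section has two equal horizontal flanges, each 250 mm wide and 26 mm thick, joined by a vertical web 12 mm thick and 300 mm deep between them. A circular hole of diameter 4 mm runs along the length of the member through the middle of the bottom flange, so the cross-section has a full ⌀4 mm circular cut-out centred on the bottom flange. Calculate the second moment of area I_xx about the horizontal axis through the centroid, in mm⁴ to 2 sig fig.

I_xx ≈ 3.7 × 10⁸ mm⁴

Treat the section as a set of non-overlapping primitives; coordinates are from the bounding-box lower-left.
Bottom flange: 250 × 26, A = 6 500 mm², y = 13 mm, Ī = 366 167 mm⁴.
Web: 12 × 300, A = 3 600 mm², y = 176 mm, Ī = 27 000 000 mm⁴.
Top flange: 250 × 26, A = 6 500 mm², y = 339 mm, Ī = 366 167 mm⁴.
Hole (subtracted): ⌀4, A = 12.57 mm², y = 13 mm, Ī = 12.57 mm⁴.
Centroid: ȳ = ΣA·y / ΣA = 176.1 mm.
Transfer each piece to the horizontal axis through the centroid using Ī + A·d² with d = y − 176.1:
  bottom flange: d = -163.1 mm → contributes +173 326 433 mm⁴
  web: d = -0.1235 mm → contributes +27 000 055 mm⁴
  top flange: d = 162.9 mm → contributes +172 803 099 mm⁴
  hole: d = -163.1 mm → contributes −334 395 mm⁴
Total I = 372 795 192 mm⁴.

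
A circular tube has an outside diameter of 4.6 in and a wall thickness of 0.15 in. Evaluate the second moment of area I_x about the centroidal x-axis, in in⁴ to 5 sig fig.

Break the section into simple shapes (no overlaps), measuring from the bottom-left corner of the bounding box.
Outer circle: ⌀4.6, A = 16.61903 in², y = 2.3 in, Ī = 21.97866 in⁴.
Bore (subtracted): ⌀4.3, A = 14.52201 in², y = 2.3 in, Ī = 16.782 in⁴.
By symmetry the centroid is at mid-height, ȳ = 2.3 in.
All pieces are centred on the centroidal x-axis, so I = ΣĪ (holes subtracted) = 5.196661 in⁴.

I_x ≈ 5.1967 in⁴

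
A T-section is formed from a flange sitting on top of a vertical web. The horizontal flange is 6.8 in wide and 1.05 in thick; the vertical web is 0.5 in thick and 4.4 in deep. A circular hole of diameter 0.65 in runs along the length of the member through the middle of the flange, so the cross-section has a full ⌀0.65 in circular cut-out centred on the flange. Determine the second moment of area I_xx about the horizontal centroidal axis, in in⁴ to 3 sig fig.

Break the section into simple shapes (no overlaps), measuring from the bottom-left corner of the bounding box.
Flange: 6.8 × 1.05, A = 7.14 in², y = 4.925 in, Ī = 0.65599 in⁴.
Web: 0.5 × 4.4, A = 2.2 in², y = 2.2 in, Ī = 3.5493 in⁴.
Hole (subtracted): ⌀0.65, A = 0.33183 in², y = 4.925 in, Ī = 0.0087624 in⁴.
Centroid: ȳ = ΣA·y / ΣA = 4.2595 in.
Transfer each piece to the horizontal centroidal axis using Ī + A·d² with d = y − 4.2595:
  flange: d = 0.66551 in → contributes +3.8183 in⁴
  web: d = -2.0595 in → contributes +12.881 in⁴
  hole: d = 0.66551 in → contributes −0.15573 in⁴
Total I = 16.543 in⁴.

I_xx ≈ 16.5 in⁴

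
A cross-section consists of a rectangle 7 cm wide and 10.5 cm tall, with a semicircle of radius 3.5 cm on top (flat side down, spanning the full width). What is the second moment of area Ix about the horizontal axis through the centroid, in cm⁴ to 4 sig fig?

Decompose the section into non-overlapping parts with the origin at the bottom-left of its bounding rectangle.
Rectangular body: 7 × 10.5, A = 73.5 cm², y = 5.25 cm, Ī = 675.281 cm⁴.
Semicircular cap: semicircle r = 3.5, A = 19.2423 cm², y = 11.9854 cm, Ī = 16.4704 cm⁴.
Centroid: ȳ = ΣA·y / ΣA = 6.64748 cm.
Transfer each piece to the horizontal axis through the centroid using Ī + A·d² with d = y − 6.64748:
  rectangular body: d = -1.39748 cm → contributes +818.822 cm⁴
  semicircular cap: d = 5.33797 cm → contributes +564.758 cm⁴
Total I = 1383.58 cm⁴.

Ix ≈ 1384 cm⁴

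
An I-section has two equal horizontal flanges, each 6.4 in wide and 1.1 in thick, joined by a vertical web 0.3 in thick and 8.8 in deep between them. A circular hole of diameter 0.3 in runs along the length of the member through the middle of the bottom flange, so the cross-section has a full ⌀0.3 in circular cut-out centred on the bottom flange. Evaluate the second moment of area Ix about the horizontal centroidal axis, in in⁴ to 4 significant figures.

Treat the section as a set of non-overlapping primitives; coordinates are from the bounding-box lower-left.
Bottom flange: 6.4 × 1.1, A = 7.04 in², y = 0.55 in, Ī = 0.709867 in⁴.
Web: 0.3 × 8.8, A = 2.64 in², y = 5.5 in, Ī = 17.0368 in⁴.
Top flange: 6.4 × 1.1, A = 7.04 in², y = 10.45 in, Ī = 0.709867 in⁴.
Hole (subtracted): ⌀0.3, A = 0.0706858 in², y = 0.55 in, Ī = 0.000397608 in⁴.
Centroid: ȳ = ΣA·y / ΣA = 5.52102 in.
Transfer each piece to the horizontal centroidal axis using Ī + A·d² with d = y − 5.52102:
  bottom flange: d = -4.97102 in → contributes +174.675 in⁴
  web: d = -0.0210156 in → contributes +17.038 in⁴
  top flange: d = 4.92898 in → contributes +171.746 in⁴
  hole: d = -4.97102 in → contributes −1.74711 in⁴
Total I = 361.712 in⁴.

Ix ≈ 361.7 in⁴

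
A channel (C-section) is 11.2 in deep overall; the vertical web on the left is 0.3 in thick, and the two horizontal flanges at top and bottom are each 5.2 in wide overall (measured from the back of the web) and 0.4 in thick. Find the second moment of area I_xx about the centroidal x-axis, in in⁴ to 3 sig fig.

Treat the section as a set of non-overlapping primitives; coordinates are from the bounding-box lower-left.
Web: 0.3 × 11.2, A = 3.36 in², y = 5.6 in, Ī = 35.123 in⁴.
Top flange (beyond web): 4.9 × 0.4, A = 1.96 in², y = 11 in, Ī = 0.026133 in⁴.
Bottom flange (beyond web): 4.9 × 0.4, A = 1.96 in², y = 0.2 in, Ī = 0.026133 in⁴.
By symmetry the centroid is at mid-height, ȳ = 5.6 in.
Transfer each piece to the centroidal x-axis using Ī + A·d² with d = y − 5.6:
  web: d = 0 in → contributes +35.123 in⁴
  top flange (beyond web): d = 5.4 in → contributes +57.18 in⁴
  bottom flange (beyond web): d = -5.4 in → contributes +57.18 in⁴
Total I = 149.48 in⁴.

I_xx ≈ 149 in⁴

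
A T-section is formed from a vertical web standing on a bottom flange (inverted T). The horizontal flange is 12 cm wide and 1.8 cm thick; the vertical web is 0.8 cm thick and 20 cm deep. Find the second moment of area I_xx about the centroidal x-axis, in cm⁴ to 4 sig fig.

Decompose the section into non-overlapping parts with the origin at the bottom-left of its bounding rectangle.
Flange: 12 × 1.8, A = 21.6 cm², y = 0.9 cm, Ī = 5.832 cm⁴.
Web: 0.8 × 20, A = 16 cm², y = 11.8 cm, Ī = 533.333 cm⁴.
Centroid: ȳ = ΣA·y / ΣA = 5.5383 cm.
Transfer each piece to the centroidal x-axis using Ī + A·d² with d = y − 5.5383:
  flange: d = -4.6383 cm → contributes +470.53 cm⁴
  web: d = 6.2617 cm → contributes +1160.68 cm⁴
Total I = 1631.21 cm⁴.

I_xx ≈ 1631 cm⁴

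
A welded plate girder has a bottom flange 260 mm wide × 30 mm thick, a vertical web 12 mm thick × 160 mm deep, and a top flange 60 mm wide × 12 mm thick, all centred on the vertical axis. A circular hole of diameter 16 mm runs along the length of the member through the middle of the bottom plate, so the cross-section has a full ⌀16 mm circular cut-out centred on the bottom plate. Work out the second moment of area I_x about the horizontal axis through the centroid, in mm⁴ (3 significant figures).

I_x ≈ 3.61 × 10⁷ mm⁴

Treat the section as a set of non-overlapping primitives; coordinates are from the bounding-box lower-left.
Bottom plate: 260 × 30, A = 7 800 mm², y = 15 mm, Ī = 585 000 mm⁴.
Web plate: 12 × 160, A = 1 920 mm², y = 110 mm, Ī = 4 096 000 mm⁴.
Top plate: 60 × 12, A = 720 mm², y = 196 mm, Ī = 8 640 mm⁴.
Hole (subtracted): ⌀16, A = 201.06 mm², y = 15 mm, Ī = 3 217 mm⁴.
Centroid: ȳ = ΣA·y / ΣA = 45.542 mm.
Transfer each piece to the horizontal axis through the centroid using Ī + A·d² with d = y − 45.542:
  bottom plate: d = -30.542 mm → contributes +7 861 057 mm⁴
  web plate: d = 64.458 mm → contributes +12 073 224 mm⁴
  top plate: d = 150.46 mm → contributes +16 307 669 mm⁴
  hole: d = -30.542 mm → contributes −190 773 mm⁴
Total I = 36 051 177 mm⁴.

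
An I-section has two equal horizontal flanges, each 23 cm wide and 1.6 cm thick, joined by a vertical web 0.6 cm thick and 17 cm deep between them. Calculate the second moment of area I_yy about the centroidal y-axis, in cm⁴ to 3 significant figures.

I_yy ≈ 3240 cm⁴

Split into non-overlapping primitives; take the origin at the lower-left of the bounding box.
Bottom flange: 23 × 1.6, A = 36.8 cm², x = 11.5 cm, Ī = 1622.3 cm⁴.
Web: 0.6 × 17, A = 10.2 cm², x = 11.5 cm, Ī = 0.306 cm⁴.
Top flange: 23 × 1.6, A = 36.8 cm², x = 11.5 cm, Ī = 1622.3 cm⁴.
By symmetry the centroid is at mid-width, x̄ = 11.5 cm.
All pieces are centred on the centroidal y-axis, so I = ΣĪ = 3244.8 cm⁴.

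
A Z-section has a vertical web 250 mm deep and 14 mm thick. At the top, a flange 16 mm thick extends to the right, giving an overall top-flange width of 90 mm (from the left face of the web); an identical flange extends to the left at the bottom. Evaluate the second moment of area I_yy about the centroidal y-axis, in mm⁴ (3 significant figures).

I_yy ≈ 6.15 × 10⁶ mm⁴

Decompose the section into non-overlapping parts with the origin at the bottom-left of its bounding rectangle.
Web: 14 × 250, A = 3 500 mm², x = 83 mm, Ī = 57 167 mm⁴.
Top flange (beyond web): 76 × 16, A = 1 216 mm², x = 128 mm, Ī = 585 301 mm⁴.
Bottom flange (beyond web): 76 × 16, A = 1 216 mm², x = 38 mm, Ī = 585 301 mm⁴.
Centroid: x̄ = ΣA·x / ΣA = 83 mm.
Transfer each piece to the centroidal y-axis using Ī + A·d² with d = x − 83:
  web: d = 0 mm → contributes +57 167 mm⁴
  top flange (beyond web): d = 45 mm → contributes +3 047 701 mm⁴
  bottom flange (beyond web): d = -45 mm → contributes +3 047 701 mm⁴
Total I = 6 152 569 mm⁴.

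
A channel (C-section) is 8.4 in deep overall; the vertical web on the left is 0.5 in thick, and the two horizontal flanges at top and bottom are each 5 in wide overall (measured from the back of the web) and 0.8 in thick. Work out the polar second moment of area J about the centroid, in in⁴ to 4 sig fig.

Treat the section as a set of non-overlapping primitives; coordinates are from the bounding-box lower-left.
Web: 0.5 × 8.4, A = 4.2 in², y = 4.2 in, Ī = 24.696 in⁴.
Top flange (beyond web): 4.5 × 0.8, A = 3.6 in², y = 8 in, Ī = 0.192 in⁴.
Bottom flange (beyond web): 4.5 × 0.8, A = 3.6 in², y = 0.4 in, Ī = 0.192 in⁴.
By symmetry the centroid is at mid-height, ȳ = 4.2 in.
Transfer each piece to the centroidal x-axis using Ī + A·d² with d = y − 4.2:
  web: d = 0 in → contributes +24.696 in⁴
  top flange (beyond web): d = 3.8 in → contributes +52.176 in⁴
  bottom flange (beyond web): d = -3.8 in → contributes +52.176 in⁴
Total I = 129.048 in⁴.
For the y-axis: x̄ = 1.82895 in.
Repeating about the centroidal y-axis gives I_y = 28.8164 in⁴.
Polar second moment: J = I_x + I_y = 157.864 in⁴.

J ≈ 157.9 in⁴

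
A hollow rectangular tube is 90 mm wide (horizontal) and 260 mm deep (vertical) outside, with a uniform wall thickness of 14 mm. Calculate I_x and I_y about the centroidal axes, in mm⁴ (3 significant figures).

Break the section into simple shapes (no overlaps), measuring from the bottom-left corner of the bounding box.
Outer rectangle: 90 × 260, A = 23 400 mm², y = 130 mm, Ī = 131 820 000 mm⁴.
Inner void (subtracted): 62 × 232, A = 14 384 mm², y = 130 mm, Ī = 64 517 035 mm⁴.
By symmetry the centroid is at mid-height, ȳ = 130 mm.
All pieces are centred on the centroidal x-axis, so I = ΣĪ (holes subtracted) = 67 302 965 mm⁴.
Repeating about the centroidal y-axis gives I_y = 11 187 325 mm⁴.

I_x ≈ 6.73 × 10⁷ mm⁴, I_y ≈ 1.12 × 10⁷ mm⁴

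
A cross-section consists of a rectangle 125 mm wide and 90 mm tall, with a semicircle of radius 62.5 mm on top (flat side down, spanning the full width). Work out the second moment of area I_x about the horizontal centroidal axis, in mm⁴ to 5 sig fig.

Treat the section as a set of non-overlapping primitives; coordinates are from the bounding-box lower-left.
Rectangular body: 125 × 90, A = 11 250 mm², y = 45 mm, Ī = 7 593 750 mm⁴.
Semicircular cap: semicircle r = 62.5, A = 6135.923 mm², y = 116.5258 mm, Ī = 1 674 758 mm⁴.
Centroid: ȳ = ΣA·y / ΣA = 70.24324 mm.
Transfer each piece to the horizontal centroidal axis using Ī + A·d² with d = y − 70.24324:
  rectangular body: d = -25.24324 mm → contributes +14 762 486 mm⁴
  semicircular cap: d = 46.28259 mm → contributes +14 818 384 mm⁴
Total I = 29 580 870 mm⁴.

I_x ≈ 2.9581 × 10⁷ mm⁴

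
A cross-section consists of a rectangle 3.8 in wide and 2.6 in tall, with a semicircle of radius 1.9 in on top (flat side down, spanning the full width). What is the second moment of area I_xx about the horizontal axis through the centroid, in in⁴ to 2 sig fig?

I_xx ≈ 23 in⁴

Decompose the section into non-overlapping parts with the origin at the bottom-left of its bounding rectangle.
Rectangular body: 3.8 × 2.6, A = 9.88 in², y = 1.3 in, Ī = 5.566 in⁴.
Semicircular cap: semicircle r = 1.9, A = 5.671 in², y = 3.406 in, Ī = 1.43 in⁴.
Centroid: ȳ = ΣA·y / ΣA = 2.068 in.
Transfer each piece to the horizontal axis through the centroid using Ī + A·d² with d = y − 2.068:
  rectangular body: d = -0.7681 in → contributes +11.39 in⁴
  semicircular cap: d = 1.338 in → contributes +11.59 in⁴
Total I = 22.98 in⁴.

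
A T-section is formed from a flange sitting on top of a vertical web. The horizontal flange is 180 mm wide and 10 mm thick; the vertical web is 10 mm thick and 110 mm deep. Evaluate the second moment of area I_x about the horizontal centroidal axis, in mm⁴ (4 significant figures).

I_x ≈ 3.582 × 10⁶ mm⁴

Break the section into simple shapes (no overlaps), measuring from the bottom-left corner of the bounding box.
Flange: 180 × 10, A = 1 800 mm², y = 115 mm, Ī = 15 000 mm⁴.
Web: 10 × 110, A = 1 100 mm², y = 55 mm, Ī = 1 109 167 mm⁴.
Centroid: ȳ = ΣA·y / ΣA = 92.2414 mm.
Transfer each piece to the horizontal centroidal axis using Ī + A·d² with d = y − 92.2414:
  flange: d = 22.7586 mm → contributes +947 319 mm⁴
  web: d = -37.2414 mm → contributes +2 634 779 mm⁴
Total I = 3 582 098 mm⁴.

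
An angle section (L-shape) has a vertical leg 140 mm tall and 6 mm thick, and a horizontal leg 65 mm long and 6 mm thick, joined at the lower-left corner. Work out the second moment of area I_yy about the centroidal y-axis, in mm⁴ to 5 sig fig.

Treat the section as a set of non-overlapping primitives; coordinates are from the bounding-box lower-left.
Vertical leg: 6 × 140, A = 840 mm², x = 3 mm, Ī = 2 520 mm⁴.
Horizontal leg (remainder): 59 × 6, A = 354 mm², x = 35.5 mm, Ī = 102689.5 mm⁴.
Centroid: x̄ = ΣA·x / ΣA = 12.63568 mm.
Transfer each piece to the centroidal y-axis using Ī + A·d² with d = x − 12.63568:
  vertical leg: d = -9.635678 mm → contributes +80510.89 mm⁴
  horizontal leg (remainder): d = 22.86432 mm → contributes +287752.6 mm⁴
Total I = 368263.5 mm⁴.

I_yy ≈ 3.6826 × 10⁵ mm⁴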